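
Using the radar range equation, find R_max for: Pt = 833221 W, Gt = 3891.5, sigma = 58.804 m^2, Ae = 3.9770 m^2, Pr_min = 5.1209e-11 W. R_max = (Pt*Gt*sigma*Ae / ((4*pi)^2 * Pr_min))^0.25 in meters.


R^4 = 833221*3891.5*58.804*3.9770 / ((4*pi)^2 * 5.1209e-11) = 9.377211e+19
R_max = 9.377211e+19^0.25 = 98405 m

98405 m


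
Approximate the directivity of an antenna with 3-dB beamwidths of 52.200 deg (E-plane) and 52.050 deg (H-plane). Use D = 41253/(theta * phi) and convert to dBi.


D_linear = 41253 / (52.200 * 52.050) = 15.18323
D_dBi = 10 * log10(15.18323) = 11.81 dBi

11.81 dBi


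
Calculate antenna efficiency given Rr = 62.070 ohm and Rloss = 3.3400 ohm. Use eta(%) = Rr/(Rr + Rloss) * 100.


eta = 62.070 / (62.070 + 3.3400) * 100 = 94.89%

94.89%


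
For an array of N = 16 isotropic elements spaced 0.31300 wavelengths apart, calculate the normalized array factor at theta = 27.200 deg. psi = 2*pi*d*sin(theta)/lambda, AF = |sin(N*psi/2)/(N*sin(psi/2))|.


psi = 2*pi*0.31300*sin(27.200 deg) = 0.8989457 rad
AF = |sin(16*0.8989457/2) / (16*sin(0.8989457/2))| = 0.1134

0.1134


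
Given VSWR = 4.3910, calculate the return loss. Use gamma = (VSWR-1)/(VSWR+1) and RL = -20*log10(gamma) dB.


gamma = (4.3910 - 1) / (4.3910 + 1) = 0.6290113
RL = -20 * log10(0.6290113) = 4.027 dB

4.027 dB


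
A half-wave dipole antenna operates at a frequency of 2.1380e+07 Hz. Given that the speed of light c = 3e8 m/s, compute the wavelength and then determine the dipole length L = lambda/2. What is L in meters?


lambda = c / f = 3.0000e+08 / 2.1380e+07 = 14.03181 m
L = lambda / 2 = 14.03181 / 2 = 7.016 m

7.016 m


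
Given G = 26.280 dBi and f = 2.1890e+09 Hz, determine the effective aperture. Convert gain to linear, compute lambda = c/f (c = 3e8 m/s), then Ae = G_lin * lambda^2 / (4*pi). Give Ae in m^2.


lambda = c / f = 3.0000e+08 / 2.1890e+09 = 0.1370489 m
G_linear = 10^(26.280/10) = 424.6196
Ae = G_linear * lambda^2 / (4*pi) = 424.6196 * 0.1370489^2 / (4*pi) = 0.6347 m^2

0.6347 m^2


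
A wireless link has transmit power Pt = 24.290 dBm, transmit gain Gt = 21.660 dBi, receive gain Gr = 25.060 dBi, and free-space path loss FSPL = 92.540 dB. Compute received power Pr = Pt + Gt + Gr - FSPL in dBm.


Pr = 24.290 + 21.660 + 25.060 - 92.540 = -21.53 dBm

-21.53 dBm


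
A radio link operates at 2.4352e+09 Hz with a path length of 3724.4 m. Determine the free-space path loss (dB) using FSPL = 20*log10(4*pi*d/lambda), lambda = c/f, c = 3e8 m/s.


lambda = c / f = 3.0000e+08 / 2.4352e+09 = 0.1231932 m
FSPL = 20 * log10(4*pi*3724.4/0.1231932) = 111.6 dB

111.6 dB


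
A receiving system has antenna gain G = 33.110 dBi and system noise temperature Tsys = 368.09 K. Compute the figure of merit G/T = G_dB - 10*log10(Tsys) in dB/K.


G/T = 33.110 - 10*log10(368.09) = 33.110 - 25.65954 = 7.450 dB/K

7.450 dB/K


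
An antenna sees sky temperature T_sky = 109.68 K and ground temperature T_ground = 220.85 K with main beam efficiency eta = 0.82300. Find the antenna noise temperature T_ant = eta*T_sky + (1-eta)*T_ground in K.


T_ant = 0.82300 * 109.68 + (1 - 0.82300) * 220.85 = 129.4 K

129.4 K


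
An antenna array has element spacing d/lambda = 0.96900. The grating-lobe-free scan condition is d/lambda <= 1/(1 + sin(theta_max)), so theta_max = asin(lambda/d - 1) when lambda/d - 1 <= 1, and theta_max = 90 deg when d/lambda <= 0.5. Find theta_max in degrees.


lambda/d - 1 = 1/0.96900 - 1 = 0.03199174
theta_max = asin(0.03199174) = 1.833 deg

1.833 deg


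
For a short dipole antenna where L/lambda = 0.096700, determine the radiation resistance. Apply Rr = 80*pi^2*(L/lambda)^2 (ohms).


Rr = 80 * pi^2 * (0.096700)^2 = 80 * 9.869604 * 9.350890e-03 = 7.383 ohm

7.383 ohm


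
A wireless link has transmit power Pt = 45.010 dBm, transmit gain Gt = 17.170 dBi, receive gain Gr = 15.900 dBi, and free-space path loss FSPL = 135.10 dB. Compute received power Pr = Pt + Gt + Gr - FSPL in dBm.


Pr = 45.010 + 17.170 + 15.900 - 135.10 = -57.02 dBm

-57.02 dBm


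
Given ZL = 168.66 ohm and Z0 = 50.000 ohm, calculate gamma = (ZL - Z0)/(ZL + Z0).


gamma = (168.66 - 50.000) / (168.66 + 50.000) = 0.5427

0.5427


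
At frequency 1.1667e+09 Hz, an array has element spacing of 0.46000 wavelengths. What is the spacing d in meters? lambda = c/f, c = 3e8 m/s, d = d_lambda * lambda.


lambda = c / f = 3.0000e+08 / 1.1667e+09 = 0.2571355 m
d = 0.46000 * 0.2571355 = 0.1183 m

0.1183 m


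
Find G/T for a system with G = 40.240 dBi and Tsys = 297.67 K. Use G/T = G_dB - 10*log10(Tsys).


G/T = 40.240 - 10*log10(297.67) = 40.240 - 24.73735 = 15.50 dB/K

15.50 dB/K


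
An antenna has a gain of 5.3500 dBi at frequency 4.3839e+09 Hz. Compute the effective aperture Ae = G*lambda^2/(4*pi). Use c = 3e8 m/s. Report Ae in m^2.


lambda = c / f = 3.0000e+08 / 4.3839e+09 = 0.06843222 m
G_linear = 10^(5.3500/10) = 3.427678
Ae = G_linear * lambda^2 / (4*pi) = 3.427678 * 0.06843222^2 / (4*pi) = 1.277e-03 m^2

1.277e-03 m^2


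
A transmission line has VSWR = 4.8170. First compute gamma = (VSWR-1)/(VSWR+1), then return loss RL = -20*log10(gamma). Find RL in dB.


gamma = (4.8170 - 1) / (4.8170 + 1) = 0.6561802
RL = -20 * log10(0.6561802) = 3.660 dB

3.660 dB


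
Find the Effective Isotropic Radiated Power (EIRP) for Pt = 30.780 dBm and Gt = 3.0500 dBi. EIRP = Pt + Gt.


EIRP = Pt + Gt = 30.780 + 3.0500 = 33.83 dBm

33.83 dBm


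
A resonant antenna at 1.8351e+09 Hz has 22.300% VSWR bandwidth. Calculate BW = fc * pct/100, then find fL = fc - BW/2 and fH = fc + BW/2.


BW = 1.8351e+09 * 22.300/100 = 4.092273e+08 Hz
fL = 1.8351e+09 - 4.092273e+08/2 = 1.630e+09 Hz
fH = 1.8351e+09 + 4.092273e+08/2 = 2.040e+09 Hz

BW=4.092e+08 Hz, fL=1.630e+09 Hz, fH=2.040e+09 Hz


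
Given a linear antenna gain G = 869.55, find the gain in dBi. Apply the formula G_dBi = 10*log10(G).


G_dBi = 10 * log10(869.55) = 29.39 dBi

29.39 dBi


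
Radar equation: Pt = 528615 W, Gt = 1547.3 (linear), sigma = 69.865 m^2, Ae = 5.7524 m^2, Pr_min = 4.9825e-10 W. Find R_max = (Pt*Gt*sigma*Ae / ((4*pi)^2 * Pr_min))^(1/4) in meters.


R^4 = 528615*1547.3*69.865*5.7524 / ((4*pi)^2 * 4.9825e-10) = 4.177878e+18
R_max = 4.177878e+18^0.25 = 45210 m

45210 m


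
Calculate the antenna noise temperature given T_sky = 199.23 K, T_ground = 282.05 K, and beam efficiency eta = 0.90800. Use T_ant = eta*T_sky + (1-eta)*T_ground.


T_ant = 0.90800 * 199.23 + (1 - 0.90800) * 282.05 = 206.8 K

206.8 K


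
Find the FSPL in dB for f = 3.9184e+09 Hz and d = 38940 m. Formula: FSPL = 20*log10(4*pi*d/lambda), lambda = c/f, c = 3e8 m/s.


lambda = c / f = 3.0000e+08 / 3.9184e+09 = 0.07656186 m
FSPL = 20 * log10(4*pi*38940/0.07656186) = 136.1 dB

136.1 dB


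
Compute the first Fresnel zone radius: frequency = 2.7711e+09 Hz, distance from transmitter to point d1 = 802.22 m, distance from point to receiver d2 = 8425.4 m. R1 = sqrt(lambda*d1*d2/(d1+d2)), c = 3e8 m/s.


lambda = c / f = 3.0000e+08 / 2.7711e+09 = 0.1082603 m
R1 = sqrt(0.1082603 * 802.22 * 8425.4 / (802.22 + 8425.4)) = 8.905 m

8.905 m


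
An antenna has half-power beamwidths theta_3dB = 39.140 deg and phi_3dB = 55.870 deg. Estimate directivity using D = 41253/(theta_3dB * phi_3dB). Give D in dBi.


D_linear = 41253 / (39.140 * 55.870) = 18.86497
D_dBi = 10 * log10(18.86497) = 12.76 dBi

12.76 dBi


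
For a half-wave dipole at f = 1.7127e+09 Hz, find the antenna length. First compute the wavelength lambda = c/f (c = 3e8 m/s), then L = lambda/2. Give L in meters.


lambda = c / f = 3.0000e+08 / 1.7127e+09 = 0.1751620 m
L = lambda / 2 = 0.1751620 / 2 = 0.08758 m

0.08758 m


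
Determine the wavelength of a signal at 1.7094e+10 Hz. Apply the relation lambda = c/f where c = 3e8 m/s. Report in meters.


lambda = c / f = 3.0000e+08 / 1.7094e+10 = 0.01755 m

0.01755 m


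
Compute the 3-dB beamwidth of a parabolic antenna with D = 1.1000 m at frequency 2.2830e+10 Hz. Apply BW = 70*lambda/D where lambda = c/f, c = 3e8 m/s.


lambda = c / f = 3.0000e+08 / 2.2830e+10 = 0.01314060 m
BW = 70 * 0.01314060 / 1.1000 = 0.8362 deg

0.8362 deg


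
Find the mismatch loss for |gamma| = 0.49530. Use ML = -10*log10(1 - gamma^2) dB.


ML = -10 * log10(1 - 0.49530^2) = -10 * log10(0.75467791) = 1.222 dB

1.222 dB


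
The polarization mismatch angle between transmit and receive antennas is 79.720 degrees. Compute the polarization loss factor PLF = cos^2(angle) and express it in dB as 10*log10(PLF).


PLF_linear = cos^2(79.720 deg) = 0.03184753
PLF_dB = 10 * log10(0.03184753) = -14.97 dB

-14.97 dB


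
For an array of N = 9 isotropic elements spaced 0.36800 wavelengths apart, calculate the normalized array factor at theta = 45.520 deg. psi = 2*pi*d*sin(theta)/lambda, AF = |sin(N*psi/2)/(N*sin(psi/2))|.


psi = 2*pi*0.36800*sin(45.520 deg) = 1.649752 rad
AF = |sin(9*1.649752/2) / (9*sin(1.649752/2))| = 0.1375

0.1375


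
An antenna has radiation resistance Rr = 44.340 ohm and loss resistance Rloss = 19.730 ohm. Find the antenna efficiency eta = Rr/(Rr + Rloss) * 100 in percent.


eta = 44.340 / (44.340 + 19.730) * 100 = 69.21%

69.21%


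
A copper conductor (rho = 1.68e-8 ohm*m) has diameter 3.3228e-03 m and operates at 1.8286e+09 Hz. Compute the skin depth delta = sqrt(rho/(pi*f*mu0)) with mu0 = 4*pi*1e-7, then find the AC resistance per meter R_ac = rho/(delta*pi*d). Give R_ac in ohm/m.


delta = sqrt(1.68e-8 / (pi * 1.8286e+09 * 4*pi*1e-7)) = 1.525511e-06 m
R_ac = 1.68e-8 / (1.525511e-06 * pi * 3.3228e-03) = 1.055 ohm/m

1.055 ohm/m


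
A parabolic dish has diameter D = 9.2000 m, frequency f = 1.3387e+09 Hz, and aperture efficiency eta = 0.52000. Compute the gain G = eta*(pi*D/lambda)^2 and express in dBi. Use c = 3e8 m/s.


lambda = c / f = 3.0000e+08 / 1.3387e+09 = 0.2240980 m
G_linear = 0.52000 * (pi * 9.2000 / 0.2240980)^2 = 8649.735
G_dBi = 10 * log10(8649.735) = 39.37 dBi

39.37 dBi


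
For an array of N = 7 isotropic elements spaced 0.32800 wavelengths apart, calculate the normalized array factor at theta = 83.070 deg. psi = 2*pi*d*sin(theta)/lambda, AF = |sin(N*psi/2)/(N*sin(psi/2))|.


psi = 2*pi*0.32800*sin(83.070 deg) = 2.045829 rad
AF = |sin(7*2.045829/2) / (7*sin(2.045829/2))| = 0.1287

0.1287


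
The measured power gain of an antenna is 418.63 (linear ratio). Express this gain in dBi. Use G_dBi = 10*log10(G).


G_dBi = 10 * log10(418.63) = 26.22 dBi

26.22 dBi


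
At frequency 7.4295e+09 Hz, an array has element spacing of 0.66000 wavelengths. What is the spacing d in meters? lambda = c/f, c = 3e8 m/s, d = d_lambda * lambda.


lambda = c / f = 3.0000e+08 / 7.4295e+09 = 0.04037957 m
d = 0.66000 * 0.04037957 = 0.02665 m

0.02665 m


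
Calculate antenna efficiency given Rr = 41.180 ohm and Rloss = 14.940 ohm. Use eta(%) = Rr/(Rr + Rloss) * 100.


eta = 41.180 / (41.180 + 14.940) * 100 = 73.38%

73.38%


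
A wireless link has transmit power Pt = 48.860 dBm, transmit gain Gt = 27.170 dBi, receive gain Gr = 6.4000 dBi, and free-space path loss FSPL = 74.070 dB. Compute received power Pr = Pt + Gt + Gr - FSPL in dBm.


Pr = 48.860 + 27.170 + 6.4000 - 74.070 = 8.36 dBm

8.36 dBm


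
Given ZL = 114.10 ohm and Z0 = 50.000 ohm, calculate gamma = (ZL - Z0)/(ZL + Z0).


gamma = (114.10 - 50.000) / (114.10 + 50.000) = 0.3906

0.3906


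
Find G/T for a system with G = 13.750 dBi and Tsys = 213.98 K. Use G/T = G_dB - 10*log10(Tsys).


G/T = 13.750 - 10*log10(213.98) = 13.750 - 23.30373 = -9.554 dB/K

-9.554 dB/K


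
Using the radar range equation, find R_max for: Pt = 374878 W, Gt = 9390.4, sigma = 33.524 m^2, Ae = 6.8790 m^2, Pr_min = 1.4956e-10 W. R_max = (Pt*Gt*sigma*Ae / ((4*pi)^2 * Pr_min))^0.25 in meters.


R^4 = 374878*9390.4*33.524*6.8790 / ((4*pi)^2 * 1.4956e-10) = 3.437320e+19
R_max = 3.437320e+19^0.25 = 76569 m

76569 m


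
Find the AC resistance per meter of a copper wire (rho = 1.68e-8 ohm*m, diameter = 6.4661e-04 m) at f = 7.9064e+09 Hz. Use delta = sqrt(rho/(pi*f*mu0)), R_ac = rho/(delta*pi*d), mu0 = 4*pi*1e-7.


delta = sqrt(1.68e-8 / (pi * 7.9064e+09 * 4*pi*1e-7)) = 7.336440e-07 m
R_ac = 1.68e-8 / (7.336440e-07 * pi * 6.4661e-04) = 11.27 ohm/m

11.27 ohm/m


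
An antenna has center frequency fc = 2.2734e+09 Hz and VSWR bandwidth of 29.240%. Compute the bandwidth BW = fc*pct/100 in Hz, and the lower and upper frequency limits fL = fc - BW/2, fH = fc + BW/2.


BW = 2.2734e+09 * 29.240/100 = 6.647422e+08 Hz
fL = 2.2734e+09 - 6.647422e+08/2 = 1.941e+09 Hz
fH = 2.2734e+09 + 6.647422e+08/2 = 2.606e+09 Hz

BW=6.647e+08 Hz, fL=1.941e+09 Hz, fH=2.606e+09 Hz


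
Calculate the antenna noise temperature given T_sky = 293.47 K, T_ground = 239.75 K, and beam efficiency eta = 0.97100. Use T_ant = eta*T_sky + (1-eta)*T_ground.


T_ant = 0.97100 * 293.47 + (1 - 0.97100) * 239.75 = 291.9 K

291.9 K


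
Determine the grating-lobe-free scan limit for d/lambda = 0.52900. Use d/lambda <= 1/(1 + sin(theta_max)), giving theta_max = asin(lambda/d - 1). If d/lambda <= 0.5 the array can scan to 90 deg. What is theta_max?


lambda/d - 1 = 1/0.52900 - 1 = 0.8903592
theta_max = asin(0.8903592) = 62.92 deg

62.92 deg


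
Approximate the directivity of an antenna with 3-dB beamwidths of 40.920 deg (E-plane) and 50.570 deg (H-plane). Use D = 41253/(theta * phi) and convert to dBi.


D_linear = 41253 / (40.920 * 50.570) = 19.93549
D_dBi = 10 * log10(19.93549) = 13.00 dBi

13.00 dBi


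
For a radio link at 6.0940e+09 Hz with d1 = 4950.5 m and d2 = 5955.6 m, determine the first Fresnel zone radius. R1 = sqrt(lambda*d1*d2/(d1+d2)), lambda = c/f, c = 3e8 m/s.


lambda = c / f = 3.0000e+08 / 6.0940e+09 = 0.04922875 m
R1 = sqrt(0.04922875 * 4950.5 * 5955.6 / (4950.5 + 5955.6)) = 11.54 m

11.54 m


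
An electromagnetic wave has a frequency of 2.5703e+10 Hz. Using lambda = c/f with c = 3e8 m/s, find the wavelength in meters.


lambda = c / f = 3.0000e+08 / 2.5703e+10 = 0.01167 m

0.01167 m


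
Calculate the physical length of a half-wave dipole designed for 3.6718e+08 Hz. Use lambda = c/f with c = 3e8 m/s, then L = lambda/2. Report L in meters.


lambda = c / f = 3.0000e+08 / 3.6718e+08 = 0.8170380 m
L = lambda / 2 = 0.8170380 / 2 = 0.4085 m

0.4085 m


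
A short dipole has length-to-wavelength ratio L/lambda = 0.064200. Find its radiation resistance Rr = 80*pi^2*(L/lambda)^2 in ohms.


Rr = 80 * pi^2 * (0.064200)^2 = 80 * 9.869604 * 4.121640e-03 = 3.254 ohm

3.254 ohm


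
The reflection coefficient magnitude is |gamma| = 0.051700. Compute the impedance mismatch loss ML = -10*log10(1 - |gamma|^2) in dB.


ML = -10 * log10(1 - 0.051700^2) = -10 * log10(0.99732711) = 0.01162 dB

0.01162 dB


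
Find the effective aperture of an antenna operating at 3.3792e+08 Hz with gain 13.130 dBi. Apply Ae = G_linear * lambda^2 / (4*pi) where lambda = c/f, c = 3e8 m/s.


lambda = c / f = 3.0000e+08 / 3.3792e+08 = 0.8877841 m
G_linear = 10^(13.130/10) = 20.55891
Ae = G_linear * lambda^2 / (4*pi) = 20.55891 * 0.8877841^2 / (4*pi) = 1.289 m^2

1.289 m^2


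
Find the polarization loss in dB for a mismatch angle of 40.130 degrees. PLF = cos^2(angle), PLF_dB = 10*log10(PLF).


PLF_linear = cos^2(40.130 deg) = 0.5845887
PLF_dB = 10 * log10(0.5845887) = -2.331 dB

-2.331 dB


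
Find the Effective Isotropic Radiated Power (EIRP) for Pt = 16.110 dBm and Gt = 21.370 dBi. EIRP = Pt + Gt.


EIRP = Pt + Gt = 16.110 + 21.370 = 37.48 dBm

37.48 dBm


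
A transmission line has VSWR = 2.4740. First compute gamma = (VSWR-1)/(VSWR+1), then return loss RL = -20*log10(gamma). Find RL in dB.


gamma = (2.4740 - 1) / (2.4740 + 1) = 0.4242948
RL = -20 * log10(0.4242948) = 7.447 dB

7.447 dB


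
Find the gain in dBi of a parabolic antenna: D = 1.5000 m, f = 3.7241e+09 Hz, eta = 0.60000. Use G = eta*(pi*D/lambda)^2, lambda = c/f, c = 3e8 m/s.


lambda = c / f = 3.0000e+08 / 3.7241e+09 = 0.08055638 m
G_linear = 0.60000 * (pi * 1.5000 / 0.08055638)^2 = 2053.211
G_dBi = 10 * log10(2053.211) = 33.12 dBi

33.12 dBi


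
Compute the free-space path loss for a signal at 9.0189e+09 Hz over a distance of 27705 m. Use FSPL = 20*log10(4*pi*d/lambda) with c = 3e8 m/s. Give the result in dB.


lambda = c / f = 3.0000e+08 / 9.0189e+09 = 0.03326348 m
FSPL = 20 * log10(4*pi*27705/0.03326348) = 140.4 dB

140.4 dB


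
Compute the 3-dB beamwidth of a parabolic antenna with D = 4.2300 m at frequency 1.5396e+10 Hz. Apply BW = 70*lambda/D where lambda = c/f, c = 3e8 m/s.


lambda = c / f = 3.0000e+08 / 1.5396e+10 = 0.01948558 m
BW = 70 * 0.01948558 / 4.2300 = 0.3225 deg

0.3225 deg


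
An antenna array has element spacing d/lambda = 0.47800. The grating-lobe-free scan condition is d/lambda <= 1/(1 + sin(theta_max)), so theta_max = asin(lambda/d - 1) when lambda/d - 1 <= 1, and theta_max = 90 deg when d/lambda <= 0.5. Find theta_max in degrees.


lambda/d - 1 = 1/0.47800 - 1 = 1.092050 >= 1
d/lambda <= 0.5, so the array can scan to endfire without grating lobes: theta_max = 90 deg

90 deg


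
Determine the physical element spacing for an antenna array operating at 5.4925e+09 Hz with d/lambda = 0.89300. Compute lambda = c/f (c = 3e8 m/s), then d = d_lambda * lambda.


lambda = c / f = 3.0000e+08 / 5.4925e+09 = 0.05461994 m
d = 0.89300 * 0.05461994 = 0.04878 m

0.04878 m


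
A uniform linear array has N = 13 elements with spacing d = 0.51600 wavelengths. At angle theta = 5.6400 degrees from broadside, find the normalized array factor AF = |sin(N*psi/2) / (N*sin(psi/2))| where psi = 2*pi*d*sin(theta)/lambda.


psi = 2*pi*0.51600*sin(5.6400 deg) = 0.3186284 rad
AF = |sin(13*0.3186284/2) / (13*sin(0.3186284/2))| = 0.4255

0.4255


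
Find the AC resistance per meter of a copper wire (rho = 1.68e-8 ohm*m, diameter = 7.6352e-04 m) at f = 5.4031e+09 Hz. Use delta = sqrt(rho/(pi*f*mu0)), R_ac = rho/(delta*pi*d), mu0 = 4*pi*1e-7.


delta = sqrt(1.68e-8 / (pi * 5.4031e+09 * 4*pi*1e-7)) = 8.874692e-07 m
R_ac = 1.68e-8 / (8.874692e-07 * pi * 7.6352e-04) = 7.892 ohm/m

7.892 ohm/m


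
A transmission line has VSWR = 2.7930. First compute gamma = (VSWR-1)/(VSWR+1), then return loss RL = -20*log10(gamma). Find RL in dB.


gamma = (2.7930 - 1) / (2.7930 + 1) = 0.4727129
RL = -20 * log10(0.4727129) = 6.508 dB

6.508 dB


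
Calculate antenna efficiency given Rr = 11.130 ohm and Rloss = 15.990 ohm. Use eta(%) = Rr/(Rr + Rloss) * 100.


eta = 11.130 / (11.130 + 15.990) * 100 = 41.04%

41.04%


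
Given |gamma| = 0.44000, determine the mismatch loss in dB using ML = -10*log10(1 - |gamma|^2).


ML = -10 * log10(1 - 0.44000^2) = -10 * log10(0.8064) = 0.9345 dB

0.9345 dB


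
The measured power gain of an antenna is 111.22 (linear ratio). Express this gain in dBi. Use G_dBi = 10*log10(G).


G_dBi = 10 * log10(111.22) = 20.46 dBi

20.46 dBi


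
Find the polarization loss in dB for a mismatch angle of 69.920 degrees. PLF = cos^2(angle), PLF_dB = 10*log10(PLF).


PLF_linear = cos^2(69.920 deg) = 0.1178768
PLF_dB = 10 * log10(0.1178768) = -9.286 dB

-9.286 dB


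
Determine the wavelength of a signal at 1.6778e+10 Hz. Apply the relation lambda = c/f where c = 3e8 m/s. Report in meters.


lambda = c / f = 3.0000e+08 / 1.6778e+10 = 0.01788 m

0.01788 m


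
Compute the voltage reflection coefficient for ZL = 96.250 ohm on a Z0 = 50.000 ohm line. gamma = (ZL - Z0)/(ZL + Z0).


gamma = (96.250 - 50.000) / (96.250 + 50.000) = 0.3162

0.3162


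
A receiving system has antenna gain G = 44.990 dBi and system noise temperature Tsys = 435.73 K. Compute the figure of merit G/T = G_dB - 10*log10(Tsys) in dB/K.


G/T = 44.990 - 10*log10(435.73) = 44.990 - 26.39217 = 18.60 dB/K

18.60 dB/K


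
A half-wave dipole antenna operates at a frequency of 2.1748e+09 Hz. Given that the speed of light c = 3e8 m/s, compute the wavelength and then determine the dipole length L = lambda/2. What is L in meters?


lambda = c / f = 3.0000e+08 / 2.1748e+09 = 0.1379437 m
L = lambda / 2 = 0.1379437 / 2 = 0.06897 m

0.06897 m


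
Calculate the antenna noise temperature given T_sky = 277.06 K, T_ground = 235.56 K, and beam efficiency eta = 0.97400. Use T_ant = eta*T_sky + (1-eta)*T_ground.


T_ant = 0.97400 * 277.06 + (1 - 0.97400) * 235.56 = 276.0 K

276.0 K


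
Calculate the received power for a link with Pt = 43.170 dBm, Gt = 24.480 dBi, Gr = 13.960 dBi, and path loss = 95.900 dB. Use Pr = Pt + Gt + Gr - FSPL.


Pr = 43.170 + 24.480 + 13.960 - 95.900 = -14.29 dBm

-14.29 dBm


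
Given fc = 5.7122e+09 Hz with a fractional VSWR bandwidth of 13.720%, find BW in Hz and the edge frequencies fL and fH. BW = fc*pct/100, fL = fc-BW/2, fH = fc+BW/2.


BW = 5.7122e+09 * 13.720/100 = 7.837138e+08 Hz
fL = 5.7122e+09 - 7.837138e+08/2 = 5.320e+09 Hz
fH = 5.7122e+09 + 7.837138e+08/2 = 6.104e+09 Hz

BW=7.837e+08 Hz, fL=5.320e+09 Hz, fH=6.104e+09 Hz


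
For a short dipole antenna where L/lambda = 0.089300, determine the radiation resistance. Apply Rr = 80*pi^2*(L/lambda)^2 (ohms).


Rr = 80 * pi^2 * (0.089300)^2 = 80 * 9.869604 * 7.974490e-03 = 6.296 ohm

6.296 ohm


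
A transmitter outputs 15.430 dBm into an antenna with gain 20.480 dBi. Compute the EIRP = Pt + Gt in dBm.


EIRP = Pt + Gt = 15.430 + 20.480 = 35.91 dBm

35.91 dBm


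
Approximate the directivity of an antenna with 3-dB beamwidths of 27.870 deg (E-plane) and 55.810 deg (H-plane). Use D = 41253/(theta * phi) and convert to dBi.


D_linear = 41253 / (27.870 * 55.810) = 26.52202
D_dBi = 10 * log10(26.52202) = 14.24 dBi

14.24 dBi


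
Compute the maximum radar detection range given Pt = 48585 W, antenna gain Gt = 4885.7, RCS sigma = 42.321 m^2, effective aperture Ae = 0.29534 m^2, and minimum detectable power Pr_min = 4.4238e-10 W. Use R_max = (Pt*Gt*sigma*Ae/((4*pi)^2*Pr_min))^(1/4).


R^4 = 48585*4885.7*42.321*0.29534 / ((4*pi)^2 * 4.4238e-10) = 4.247095e+16
R_max = 4.247095e+16^0.25 = 14356 m

14356 m


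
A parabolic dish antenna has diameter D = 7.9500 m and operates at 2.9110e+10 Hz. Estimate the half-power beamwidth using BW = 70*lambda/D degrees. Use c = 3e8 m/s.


lambda = c / f = 3.0000e+08 / 2.9110e+10 = 0.01030574 m
BW = 70 * 0.01030574 / 7.9500 = 0.09074 deg

0.09074 deg


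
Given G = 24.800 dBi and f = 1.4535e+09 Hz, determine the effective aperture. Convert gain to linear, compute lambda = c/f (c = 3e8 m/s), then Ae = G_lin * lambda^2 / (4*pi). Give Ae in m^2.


lambda = c / f = 3.0000e+08 / 1.4535e+09 = 0.2063983 m
G_linear = 10^(24.800/10) = 301.9952
Ae = G_linear * lambda^2 / (4*pi) = 301.9952 * 0.2063983^2 / (4*pi) = 1.024 m^2

1.024 m^2


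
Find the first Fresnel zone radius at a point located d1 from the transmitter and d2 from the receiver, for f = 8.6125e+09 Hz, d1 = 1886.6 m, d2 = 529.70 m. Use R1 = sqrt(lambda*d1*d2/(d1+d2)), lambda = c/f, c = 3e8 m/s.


lambda = c / f = 3.0000e+08 / 8.6125e+09 = 0.03483309 m
R1 = sqrt(0.03483309 * 1886.6 * 529.70 / (1886.6 + 529.70)) = 3.796 m

3.796 m


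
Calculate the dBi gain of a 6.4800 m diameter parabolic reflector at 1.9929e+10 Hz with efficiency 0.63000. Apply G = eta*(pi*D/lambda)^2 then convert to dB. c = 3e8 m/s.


lambda = c / f = 3.0000e+08 / 1.9929e+10 = 0.01505344 m
G_linear = 0.63000 * (pi * 6.4800 / 0.01505344)^2 = 1.152176e+06
G_dBi = 10 * log10(1.152176e+06) = 60.62 dBi

60.62 dBi


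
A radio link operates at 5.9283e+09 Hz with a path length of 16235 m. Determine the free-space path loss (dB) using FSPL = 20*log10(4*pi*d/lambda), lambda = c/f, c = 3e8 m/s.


lambda = c / f = 3.0000e+08 / 5.9283e+09 = 0.05060473 m
FSPL = 20 * log10(4*pi*16235/0.05060473) = 132.1 dB

132.1 dB


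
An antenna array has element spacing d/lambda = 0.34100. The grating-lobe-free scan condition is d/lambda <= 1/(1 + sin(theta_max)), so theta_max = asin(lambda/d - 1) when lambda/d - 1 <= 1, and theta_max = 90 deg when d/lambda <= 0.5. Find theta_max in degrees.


lambda/d - 1 = 1/0.34100 - 1 = 1.932551 >= 1
d/lambda <= 0.5, so the array can scan to endfire without grating lobes: theta_max = 90 deg

90 deg


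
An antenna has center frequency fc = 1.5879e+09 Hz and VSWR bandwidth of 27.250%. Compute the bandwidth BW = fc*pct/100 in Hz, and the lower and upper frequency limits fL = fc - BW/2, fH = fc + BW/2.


BW = 1.5879e+09 * 27.250/100 = 4.327028e+08 Hz
fL = 1.5879e+09 - 4.327028e+08/2 = 1.372e+09 Hz
fH = 1.5879e+09 + 4.327028e+08/2 = 1.804e+09 Hz

BW=4.327e+08 Hz, fL=1.372e+09 Hz, fH=1.804e+09 Hz


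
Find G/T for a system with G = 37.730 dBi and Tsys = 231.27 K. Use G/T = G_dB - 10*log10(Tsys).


G/T = 37.730 - 10*log10(231.27) = 37.730 - 23.64119 = 14.09 dB/K

14.09 dB/K


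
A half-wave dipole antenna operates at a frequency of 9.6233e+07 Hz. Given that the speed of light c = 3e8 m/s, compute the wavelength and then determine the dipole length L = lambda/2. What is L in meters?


lambda = c / f = 3.0000e+08 / 9.6233e+07 = 3.117434 m
L = lambda / 2 = 3.117434 / 2 = 1.559 m

1.559 m


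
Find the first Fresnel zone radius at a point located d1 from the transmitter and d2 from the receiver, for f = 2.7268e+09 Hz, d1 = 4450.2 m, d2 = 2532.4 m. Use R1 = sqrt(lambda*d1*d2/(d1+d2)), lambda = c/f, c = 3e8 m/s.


lambda = c / f = 3.0000e+08 / 2.7268e+09 = 0.1100191 m
R1 = sqrt(0.1100191 * 4450.2 * 2532.4 / (4450.2 + 2532.4)) = 13.33 m

13.33 m


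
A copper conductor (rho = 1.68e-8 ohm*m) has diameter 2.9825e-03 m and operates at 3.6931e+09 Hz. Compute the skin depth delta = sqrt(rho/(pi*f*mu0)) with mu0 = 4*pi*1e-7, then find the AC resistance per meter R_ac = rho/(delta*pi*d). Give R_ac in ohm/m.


delta = sqrt(1.68e-8 / (pi * 3.6931e+09 * 4*pi*1e-7)) = 1.073444e-06 m
R_ac = 1.68e-8 / (1.073444e-06 * pi * 2.9825e-03) = 1.670 ohm/m

1.670 ohm/m


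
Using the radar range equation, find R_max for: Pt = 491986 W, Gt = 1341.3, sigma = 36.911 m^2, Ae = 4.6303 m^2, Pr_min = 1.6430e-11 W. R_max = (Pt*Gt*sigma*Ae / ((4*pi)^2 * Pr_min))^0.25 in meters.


R^4 = 491986*1341.3*36.911*4.6303 / ((4*pi)^2 * 1.6430e-11) = 4.346967e+19
R_max = 4.346967e+19^0.25 = 81198 m

81198 m


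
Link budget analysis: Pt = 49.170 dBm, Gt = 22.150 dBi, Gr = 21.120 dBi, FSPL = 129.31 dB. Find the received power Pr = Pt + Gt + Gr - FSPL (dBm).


Pr = 49.170 + 22.150 + 21.120 - 129.31 = -36.87 dBm

-36.87 dBm


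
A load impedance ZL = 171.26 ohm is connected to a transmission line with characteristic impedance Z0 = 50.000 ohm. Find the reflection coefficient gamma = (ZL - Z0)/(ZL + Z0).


gamma = (171.26 - 50.000) / (171.26 + 50.000) = 0.5480

0.5480


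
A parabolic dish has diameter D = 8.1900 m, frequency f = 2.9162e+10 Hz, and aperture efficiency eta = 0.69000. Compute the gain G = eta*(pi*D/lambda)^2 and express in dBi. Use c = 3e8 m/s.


lambda = c / f = 3.0000e+08 / 2.9162e+10 = 0.01028736 m
G_linear = 0.69000 * (pi * 8.1900 / 0.01028736)^2 = 4.316272e+06
G_dBi = 10 * log10(4.316272e+06) = 66.35 dBi

66.35 dBi


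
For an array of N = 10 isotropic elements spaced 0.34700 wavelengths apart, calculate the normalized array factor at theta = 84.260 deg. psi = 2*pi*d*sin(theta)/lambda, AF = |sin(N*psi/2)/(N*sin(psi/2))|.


psi = 2*pi*0.34700*sin(84.260 deg) = 2.169333 rad
AF = |sin(10*2.169333/2) / (10*sin(2.169333/2))| = 0.1119

0.1119


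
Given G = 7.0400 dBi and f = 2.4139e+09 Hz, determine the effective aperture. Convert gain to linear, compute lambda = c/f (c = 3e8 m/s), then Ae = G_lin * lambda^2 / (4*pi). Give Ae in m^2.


lambda = c / f = 3.0000e+08 / 2.4139e+09 = 0.1242802 m
G_linear = 10^(7.0400/10) = 5.058247
Ae = G_linear * lambda^2 / (4*pi) = 5.058247 * 0.1242802^2 / (4*pi) = 6.217e-03 m^2

6.217e-03 m^2


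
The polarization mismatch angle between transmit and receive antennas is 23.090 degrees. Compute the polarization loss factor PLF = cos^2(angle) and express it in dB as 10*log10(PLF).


PLF_linear = cos^2(23.090 deg) = 0.8461975
PLF_dB = 10 * log10(0.8461975) = -0.7253 dB

-0.7253 dB


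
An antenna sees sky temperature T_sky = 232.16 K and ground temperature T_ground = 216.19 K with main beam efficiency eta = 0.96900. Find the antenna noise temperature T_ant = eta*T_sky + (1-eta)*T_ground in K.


T_ant = 0.96900 * 232.16 + (1 - 0.96900) * 216.19 = 231.7 K

231.7 K


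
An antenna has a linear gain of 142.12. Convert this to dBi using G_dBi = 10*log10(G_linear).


G_dBi = 10 * log10(142.12) = 21.53 dBi

21.53 dBi


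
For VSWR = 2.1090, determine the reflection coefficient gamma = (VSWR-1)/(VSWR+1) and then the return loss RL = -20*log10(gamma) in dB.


gamma = (2.1090 - 1) / (2.1090 + 1) = 0.3567063
RL = -20 * log10(0.3567063) = 8.954 dB

8.954 dB


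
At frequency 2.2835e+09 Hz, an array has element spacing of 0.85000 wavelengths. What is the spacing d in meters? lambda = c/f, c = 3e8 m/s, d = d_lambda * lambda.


lambda = c / f = 3.0000e+08 / 2.2835e+09 = 0.1313773 m
d = 0.85000 * 0.1313773 = 0.1117 m

0.1117 m


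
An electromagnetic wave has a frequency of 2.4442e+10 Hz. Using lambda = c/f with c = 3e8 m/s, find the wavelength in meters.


lambda = c / f = 3.0000e+08 / 2.4442e+10 = 0.01227 m

0.01227 m


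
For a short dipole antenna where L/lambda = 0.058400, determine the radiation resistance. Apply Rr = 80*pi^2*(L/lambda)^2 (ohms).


Rr = 80 * pi^2 * (0.058400)^2 = 80 * 9.869604 * 3.410560e-03 = 2.693 ohm

2.693 ohm


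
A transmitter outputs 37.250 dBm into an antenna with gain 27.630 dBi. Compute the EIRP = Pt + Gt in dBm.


EIRP = Pt + Gt = 37.250 + 27.630 = 64.88 dBm

64.88 dBm


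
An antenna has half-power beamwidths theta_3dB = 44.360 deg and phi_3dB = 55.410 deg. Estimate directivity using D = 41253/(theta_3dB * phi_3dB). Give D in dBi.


D_linear = 41253 / (44.360 * 55.410) = 16.78324
D_dBi = 10 * log10(16.78324) = 12.25 dBi

12.25 dBi


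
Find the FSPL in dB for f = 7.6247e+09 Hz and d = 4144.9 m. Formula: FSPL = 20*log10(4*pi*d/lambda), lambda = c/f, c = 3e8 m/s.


lambda = c / f = 3.0000e+08 / 7.6247e+09 = 0.03934581 m
FSPL = 20 * log10(4*pi*4144.9/0.03934581) = 122.4 dB

122.4 dB


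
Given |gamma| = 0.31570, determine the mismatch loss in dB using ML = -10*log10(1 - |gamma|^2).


ML = -10 * log10(1 - 0.31570^2) = -10 * log10(0.90033351) = 0.4560 dB

0.4560 dB


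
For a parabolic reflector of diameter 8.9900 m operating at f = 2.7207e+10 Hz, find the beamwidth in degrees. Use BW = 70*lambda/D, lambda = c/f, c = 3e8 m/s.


lambda = c / f = 3.0000e+08 / 2.7207e+10 = 0.01102657 m
BW = 70 * 0.01102657 / 8.9900 = 0.08586 deg

0.08586 deg


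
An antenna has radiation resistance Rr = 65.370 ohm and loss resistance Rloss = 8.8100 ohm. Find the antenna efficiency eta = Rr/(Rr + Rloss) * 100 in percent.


eta = 65.370 / (65.370 + 8.8100) * 100 = 88.12%

88.12%


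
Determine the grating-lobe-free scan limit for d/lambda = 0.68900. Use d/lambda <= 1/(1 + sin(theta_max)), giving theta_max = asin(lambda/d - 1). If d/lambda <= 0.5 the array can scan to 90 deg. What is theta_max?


lambda/d - 1 = 1/0.68900 - 1 = 0.4513788
theta_max = asin(0.4513788) = 26.83 deg

26.83 deg


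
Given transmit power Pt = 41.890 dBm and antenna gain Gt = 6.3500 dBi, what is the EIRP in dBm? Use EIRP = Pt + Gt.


EIRP = Pt + Gt = 41.890 + 6.3500 = 48.24 dBm

48.24 dBm


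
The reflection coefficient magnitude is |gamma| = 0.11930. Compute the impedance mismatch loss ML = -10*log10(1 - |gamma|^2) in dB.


ML = -10 * log10(1 - 0.11930^2) = -10 * log10(0.98576751) = 0.06225 dB

0.06225 dB


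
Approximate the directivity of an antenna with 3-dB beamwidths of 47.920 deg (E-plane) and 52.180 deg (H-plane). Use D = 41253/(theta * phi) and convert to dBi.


D_linear = 41253 / (47.920 * 52.180) = 16.49813
D_dBi = 10 * log10(16.49813) = 12.17 dBi

12.17 dBi


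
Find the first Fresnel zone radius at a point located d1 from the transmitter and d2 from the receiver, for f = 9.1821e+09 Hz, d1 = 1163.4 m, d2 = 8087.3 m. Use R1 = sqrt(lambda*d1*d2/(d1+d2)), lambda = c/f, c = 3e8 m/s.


lambda = c / f = 3.0000e+08 / 9.1821e+09 = 0.03267226 m
R1 = sqrt(0.03267226 * 1163.4 * 8087.3 / (1163.4 + 8087.3)) = 5.765 m

5.765 m


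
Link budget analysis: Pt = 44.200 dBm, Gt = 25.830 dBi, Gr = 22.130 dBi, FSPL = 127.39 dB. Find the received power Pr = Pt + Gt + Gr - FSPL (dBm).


Pr = 44.200 + 25.830 + 22.130 - 127.39 = -35.23 dBm

-35.23 dBm


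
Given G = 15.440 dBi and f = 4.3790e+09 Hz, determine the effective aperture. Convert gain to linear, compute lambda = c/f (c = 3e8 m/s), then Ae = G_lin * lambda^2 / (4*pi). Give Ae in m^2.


lambda = c / f = 3.0000e+08 / 4.3790e+09 = 0.06850879 m
G_linear = 10^(15.440/10) = 34.99452
Ae = G_linear * lambda^2 / (4*pi) = 34.99452 * 0.06850879^2 / (4*pi) = 0.01307 m^2

0.01307 m^2


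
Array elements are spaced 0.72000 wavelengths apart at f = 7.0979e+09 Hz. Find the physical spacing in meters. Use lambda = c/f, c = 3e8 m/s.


lambda = c / f = 3.0000e+08 / 7.0979e+09 = 0.04226602 m
d = 0.72000 * 0.04226602 = 0.03043 m

0.03043 m


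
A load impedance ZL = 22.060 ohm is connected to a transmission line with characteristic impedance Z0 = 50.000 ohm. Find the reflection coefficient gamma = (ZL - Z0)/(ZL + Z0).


gamma = (22.060 - 50.000) / (22.060 + 50.000) = -0.3877

-0.3877


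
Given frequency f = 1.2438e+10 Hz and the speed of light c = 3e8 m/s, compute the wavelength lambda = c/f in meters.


lambda = c / f = 3.0000e+08 / 1.2438e+10 = 0.02412 m

0.02412 m


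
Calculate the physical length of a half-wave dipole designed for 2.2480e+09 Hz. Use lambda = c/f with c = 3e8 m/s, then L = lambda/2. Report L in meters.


lambda = c / f = 3.0000e+08 / 2.2480e+09 = 0.1334520 m
L = lambda / 2 = 0.1334520 / 2 = 0.06673 m

0.06673 m


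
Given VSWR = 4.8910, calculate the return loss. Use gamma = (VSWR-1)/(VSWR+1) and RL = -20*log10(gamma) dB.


gamma = (4.8910 - 1) / (4.8910 + 1) = 0.6604991
RL = -20 * log10(0.6604991) = 3.603 dB

3.603 dB


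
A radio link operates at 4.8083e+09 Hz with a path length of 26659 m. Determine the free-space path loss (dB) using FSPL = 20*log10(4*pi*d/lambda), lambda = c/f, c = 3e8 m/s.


lambda = c / f = 3.0000e+08 / 4.8083e+09 = 0.06239211 m
FSPL = 20 * log10(4*pi*26659/0.06239211) = 134.6 dB

134.6 dB


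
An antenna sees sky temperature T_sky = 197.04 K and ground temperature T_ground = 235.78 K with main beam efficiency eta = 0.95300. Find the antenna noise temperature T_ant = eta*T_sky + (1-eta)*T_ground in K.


T_ant = 0.95300 * 197.04 + (1 - 0.95300) * 235.78 = 198.9 K

198.9 K


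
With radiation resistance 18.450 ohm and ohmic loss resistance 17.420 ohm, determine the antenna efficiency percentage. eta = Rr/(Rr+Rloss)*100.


eta = 18.450 / (18.450 + 17.420) * 100 = 51.44%

51.44%


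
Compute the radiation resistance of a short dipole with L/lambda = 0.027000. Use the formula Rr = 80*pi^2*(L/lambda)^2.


Rr = 80 * pi^2 * (0.027000)^2 = 80 * 9.869604 * 7.290000e-04 = 0.5756 ohm

0.5756 ohm


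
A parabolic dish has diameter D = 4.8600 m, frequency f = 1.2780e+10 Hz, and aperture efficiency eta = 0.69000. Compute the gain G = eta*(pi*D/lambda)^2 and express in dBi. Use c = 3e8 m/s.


lambda = c / f = 3.0000e+08 / 1.2780e+10 = 0.02347418 m
G_linear = 0.69000 * (pi * 4.8600 / 0.02347418)^2 = 291904.3
G_dBi = 10 * log10(291904.3) = 54.65 dBi

54.65 dBi


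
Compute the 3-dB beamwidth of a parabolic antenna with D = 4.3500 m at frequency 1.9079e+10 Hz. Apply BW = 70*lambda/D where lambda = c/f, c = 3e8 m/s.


lambda = c / f = 3.0000e+08 / 1.9079e+10 = 0.01572409 m
BW = 70 * 0.01572409 / 4.3500 = 0.2530 deg

0.2530 deg


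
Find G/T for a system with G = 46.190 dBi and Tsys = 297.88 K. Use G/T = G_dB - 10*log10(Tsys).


G/T = 46.190 - 10*log10(297.88) = 46.190 - 24.74041 = 21.45 dB/K

21.45 dB/K


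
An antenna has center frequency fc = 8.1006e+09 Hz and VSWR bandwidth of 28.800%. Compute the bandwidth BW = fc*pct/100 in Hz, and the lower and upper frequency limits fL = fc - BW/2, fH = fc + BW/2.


BW = 8.1006e+09 * 28.800/100 = 2.332973e+09 Hz
fL = 8.1006e+09 - 2.332973e+09/2 = 6.934e+09 Hz
fH = 8.1006e+09 + 2.332973e+09/2 = 9.267e+09 Hz

BW=2.333e+09 Hz, fL=6.934e+09 Hz, fH=9.267e+09 Hz


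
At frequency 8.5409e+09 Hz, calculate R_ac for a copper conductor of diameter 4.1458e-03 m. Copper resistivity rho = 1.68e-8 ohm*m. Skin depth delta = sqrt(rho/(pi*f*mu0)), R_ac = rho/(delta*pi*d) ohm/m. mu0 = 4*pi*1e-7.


delta = sqrt(1.68e-8 / (pi * 8.5409e+09 * 4*pi*1e-7)) = 7.058671e-07 m
R_ac = 1.68e-8 / (7.058671e-07 * pi * 4.1458e-03) = 1.827 ohm/m

1.827 ohm/m


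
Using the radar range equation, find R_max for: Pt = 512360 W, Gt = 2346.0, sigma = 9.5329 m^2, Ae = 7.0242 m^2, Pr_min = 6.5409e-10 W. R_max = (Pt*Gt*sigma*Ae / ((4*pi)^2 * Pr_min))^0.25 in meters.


R^4 = 512360*2346.0*9.5329*7.0242 / ((4*pi)^2 * 6.5409e-10) = 7.792340e+17
R_max = 7.792340e+17^0.25 = 29711 m

29711 m


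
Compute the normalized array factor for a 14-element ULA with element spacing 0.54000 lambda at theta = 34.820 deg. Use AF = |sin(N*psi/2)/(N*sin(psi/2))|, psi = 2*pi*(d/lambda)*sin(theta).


psi = 2*pi*0.54000*sin(34.820 deg) = 1.937358 rad
AF = |sin(14*1.937358/2) / (14*sin(1.937358/2))| = 0.07270

0.07270


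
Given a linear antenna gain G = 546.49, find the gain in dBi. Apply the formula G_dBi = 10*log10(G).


G_dBi = 10 * log10(546.49) = 27.38 dBi

27.38 dBi


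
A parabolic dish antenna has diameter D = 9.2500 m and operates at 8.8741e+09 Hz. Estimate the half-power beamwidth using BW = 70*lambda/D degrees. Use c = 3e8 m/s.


lambda = c / f = 3.0000e+08 / 8.8741e+09 = 0.03380625 m
BW = 70 * 0.03380625 / 9.2500 = 0.2558 deg

0.2558 deg


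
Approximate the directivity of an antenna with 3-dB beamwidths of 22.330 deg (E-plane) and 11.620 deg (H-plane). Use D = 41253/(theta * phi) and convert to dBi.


D_linear = 41253 / (22.330 * 11.620) = 158.9867
D_dBi = 10 * log10(158.9867) = 22.01 dBi

22.01 dBi


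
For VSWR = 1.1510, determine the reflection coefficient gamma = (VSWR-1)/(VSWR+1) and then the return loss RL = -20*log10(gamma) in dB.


gamma = (1.1510 - 1) / (1.1510 + 1) = 0.07019991
RL = -20 * log10(0.07019991) = 23.07 dB

23.07 dB


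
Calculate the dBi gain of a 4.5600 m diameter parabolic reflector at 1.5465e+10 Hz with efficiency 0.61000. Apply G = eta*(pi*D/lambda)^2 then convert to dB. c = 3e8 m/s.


lambda = c / f = 3.0000e+08 / 1.5465e+10 = 0.01939864 m
G_linear = 0.61000 * (pi * 4.5600 / 0.01939864)^2 = 332672.3
G_dBi = 10 * log10(332672.3) = 55.22 dBi

55.22 dBi


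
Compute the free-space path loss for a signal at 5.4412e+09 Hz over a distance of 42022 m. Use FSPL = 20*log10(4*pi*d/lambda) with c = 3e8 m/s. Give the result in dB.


lambda = c / f = 3.0000e+08 / 5.4412e+09 = 0.05513490 m
FSPL = 20 * log10(4*pi*42022/0.05513490) = 139.6 dB

139.6 dB


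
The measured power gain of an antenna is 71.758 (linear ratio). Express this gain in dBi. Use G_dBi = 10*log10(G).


G_dBi = 10 * log10(71.758) = 18.56 dBi

18.56 dBi


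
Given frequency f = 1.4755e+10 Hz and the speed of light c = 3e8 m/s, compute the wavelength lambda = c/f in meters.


lambda = c / f = 3.0000e+08 / 1.4755e+10 = 0.02033 m

0.02033 m


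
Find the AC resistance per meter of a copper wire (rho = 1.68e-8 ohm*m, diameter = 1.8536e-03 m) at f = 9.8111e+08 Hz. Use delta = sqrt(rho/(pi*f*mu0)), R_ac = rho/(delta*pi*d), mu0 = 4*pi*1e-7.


delta = sqrt(1.68e-8 / (pi * 9.8111e+08 * 4*pi*1e-7)) = 2.082648e-06 m
R_ac = 1.68e-8 / (2.082648e-06 * pi * 1.8536e-03) = 1.385 ohm/m

1.385 ohm/m


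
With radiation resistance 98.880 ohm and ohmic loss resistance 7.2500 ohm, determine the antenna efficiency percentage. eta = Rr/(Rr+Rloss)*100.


eta = 98.880 / (98.880 + 7.2500) * 100 = 93.17%

93.17%
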